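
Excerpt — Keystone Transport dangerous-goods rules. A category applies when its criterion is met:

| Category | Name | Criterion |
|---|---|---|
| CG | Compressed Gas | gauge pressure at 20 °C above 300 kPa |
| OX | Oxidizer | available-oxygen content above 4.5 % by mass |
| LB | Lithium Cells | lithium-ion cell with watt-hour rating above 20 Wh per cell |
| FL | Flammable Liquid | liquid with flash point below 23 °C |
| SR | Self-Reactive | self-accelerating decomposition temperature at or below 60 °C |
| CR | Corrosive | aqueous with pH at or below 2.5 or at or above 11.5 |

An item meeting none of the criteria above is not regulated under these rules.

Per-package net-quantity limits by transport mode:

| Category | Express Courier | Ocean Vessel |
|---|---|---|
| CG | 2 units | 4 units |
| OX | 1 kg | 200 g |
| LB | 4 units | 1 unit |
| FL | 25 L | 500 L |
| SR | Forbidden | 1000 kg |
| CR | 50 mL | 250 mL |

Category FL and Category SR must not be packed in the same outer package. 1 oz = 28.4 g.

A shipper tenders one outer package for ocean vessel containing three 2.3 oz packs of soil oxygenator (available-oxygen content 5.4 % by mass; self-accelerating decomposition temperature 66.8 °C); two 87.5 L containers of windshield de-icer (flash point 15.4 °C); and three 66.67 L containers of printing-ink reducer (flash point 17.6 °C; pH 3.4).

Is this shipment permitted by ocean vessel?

Available-oxygen content 5.4 % by mass meets the Category OX criterion (Oxidizer), so the soil oxygenator is Category OX.
Windshield de-icer: flash point 15.4 °C < 23 °C → Category FL (Flammable Liquid).
With flash point 17.6 °C (< 23 °C), the printing-ink reducer falls in Category FL.
Total Category FL: (two 87.5 L containers = 175 L) + (three 66.67 L containers = 200.01 L) = 375.01 L.
That is within the Category FL ocean vessel limit of 500 L.
Category OX quantity: three 2.3 oz packs = 195.96 g.
195.96 g is within the ocean vessel limit of 200 g for Category OX.
The segregation rule (Category FL with Category SR) does not apply to Category FL with Category OX.
Every hazard category is within its ocean vessel limit and no segregation rule is violated.

Yes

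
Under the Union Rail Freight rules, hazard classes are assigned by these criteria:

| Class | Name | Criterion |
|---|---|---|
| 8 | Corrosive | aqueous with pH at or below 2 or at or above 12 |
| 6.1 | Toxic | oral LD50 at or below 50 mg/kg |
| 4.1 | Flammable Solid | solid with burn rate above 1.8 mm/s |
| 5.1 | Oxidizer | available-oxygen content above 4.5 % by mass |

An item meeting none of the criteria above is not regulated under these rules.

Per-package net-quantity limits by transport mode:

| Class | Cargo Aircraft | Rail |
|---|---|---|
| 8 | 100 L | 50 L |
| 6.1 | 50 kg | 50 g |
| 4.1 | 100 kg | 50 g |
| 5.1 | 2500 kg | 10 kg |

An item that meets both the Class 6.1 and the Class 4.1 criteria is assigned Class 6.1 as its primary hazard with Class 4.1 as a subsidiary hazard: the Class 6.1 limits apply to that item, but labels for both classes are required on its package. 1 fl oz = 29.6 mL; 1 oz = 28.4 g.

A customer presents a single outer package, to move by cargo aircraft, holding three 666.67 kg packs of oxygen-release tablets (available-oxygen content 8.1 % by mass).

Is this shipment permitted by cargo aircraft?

Oxygen-release tablets: available-oxygen content 8.1 % by mass > 4.5 % by mass → Class 5.1 (Oxidizer).
Class 5.1 quantity: three 666.67 kg packs = 2000.01 kg.
That is within the Class 5.1 cargo aircraft limit of 2500 kg.

Yes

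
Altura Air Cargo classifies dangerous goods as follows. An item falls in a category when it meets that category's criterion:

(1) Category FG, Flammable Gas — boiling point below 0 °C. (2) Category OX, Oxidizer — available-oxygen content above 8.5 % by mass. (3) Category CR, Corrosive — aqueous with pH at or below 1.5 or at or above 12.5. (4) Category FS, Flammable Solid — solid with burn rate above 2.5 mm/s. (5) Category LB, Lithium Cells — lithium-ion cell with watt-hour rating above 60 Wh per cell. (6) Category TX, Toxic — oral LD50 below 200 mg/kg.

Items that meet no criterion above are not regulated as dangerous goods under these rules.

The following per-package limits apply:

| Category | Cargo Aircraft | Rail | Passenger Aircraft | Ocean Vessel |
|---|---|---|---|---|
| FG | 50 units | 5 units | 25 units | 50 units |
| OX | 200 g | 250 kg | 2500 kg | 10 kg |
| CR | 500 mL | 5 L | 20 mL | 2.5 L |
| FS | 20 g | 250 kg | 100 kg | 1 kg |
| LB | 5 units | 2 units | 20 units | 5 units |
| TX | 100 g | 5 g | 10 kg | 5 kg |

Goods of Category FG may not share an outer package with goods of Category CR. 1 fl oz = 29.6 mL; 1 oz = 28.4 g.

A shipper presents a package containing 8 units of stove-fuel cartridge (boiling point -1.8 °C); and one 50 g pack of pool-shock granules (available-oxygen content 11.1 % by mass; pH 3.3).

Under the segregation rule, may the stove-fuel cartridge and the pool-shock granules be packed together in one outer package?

With boiling point -1.8 °C (< 0 °C), the stove-fuel cartridge falls in Category FG.
Pool-shock granules: available-oxygen content 11.1 % by mass > 8.5 % by mass → Category OX (Oxidizer).
No segregation rule bars Category FG with Category OX.

Yes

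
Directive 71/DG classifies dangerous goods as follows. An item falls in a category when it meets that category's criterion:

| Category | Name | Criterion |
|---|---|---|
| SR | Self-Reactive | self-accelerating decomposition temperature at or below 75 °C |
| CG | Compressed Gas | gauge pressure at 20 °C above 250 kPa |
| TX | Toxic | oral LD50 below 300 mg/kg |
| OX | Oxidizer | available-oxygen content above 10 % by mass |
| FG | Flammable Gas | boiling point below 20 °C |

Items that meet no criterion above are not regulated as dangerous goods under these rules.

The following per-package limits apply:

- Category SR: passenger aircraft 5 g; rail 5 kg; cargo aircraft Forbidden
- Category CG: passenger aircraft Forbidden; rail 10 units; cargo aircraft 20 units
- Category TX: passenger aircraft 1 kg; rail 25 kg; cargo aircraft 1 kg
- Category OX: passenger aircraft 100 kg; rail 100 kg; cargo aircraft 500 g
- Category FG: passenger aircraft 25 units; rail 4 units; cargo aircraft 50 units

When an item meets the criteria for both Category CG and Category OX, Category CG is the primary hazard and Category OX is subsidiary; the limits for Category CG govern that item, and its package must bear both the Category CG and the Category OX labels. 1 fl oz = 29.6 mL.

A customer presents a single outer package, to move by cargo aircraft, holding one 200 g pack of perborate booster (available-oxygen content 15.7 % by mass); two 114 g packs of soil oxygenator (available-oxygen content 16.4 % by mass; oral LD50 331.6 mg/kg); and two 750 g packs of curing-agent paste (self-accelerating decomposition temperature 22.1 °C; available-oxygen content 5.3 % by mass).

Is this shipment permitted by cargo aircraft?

With available-oxygen content 15.7 % by mass (> 10 % by mass), the perborate booster falls in Category OX.
Soil oxygenator: available-oxygen content 16.4 % by mass > 10 % by mass → Category OX (Oxidizer).
With self-accelerating decomposition temperature 22.1 °C (≤ 75 °C), the curing-agent paste falls in Category SR.
Category SR quantity: two 750 g packs = 1.5 kg.
By cargo aircraft, Category SR is Forbidden regardless of quantity.
Total Category OX: 200 g + (two 114 g packs = 228 g) = 428 g.
428 g ≤ 500 g (cargo aircraft limit, Category OX) — within limit.

No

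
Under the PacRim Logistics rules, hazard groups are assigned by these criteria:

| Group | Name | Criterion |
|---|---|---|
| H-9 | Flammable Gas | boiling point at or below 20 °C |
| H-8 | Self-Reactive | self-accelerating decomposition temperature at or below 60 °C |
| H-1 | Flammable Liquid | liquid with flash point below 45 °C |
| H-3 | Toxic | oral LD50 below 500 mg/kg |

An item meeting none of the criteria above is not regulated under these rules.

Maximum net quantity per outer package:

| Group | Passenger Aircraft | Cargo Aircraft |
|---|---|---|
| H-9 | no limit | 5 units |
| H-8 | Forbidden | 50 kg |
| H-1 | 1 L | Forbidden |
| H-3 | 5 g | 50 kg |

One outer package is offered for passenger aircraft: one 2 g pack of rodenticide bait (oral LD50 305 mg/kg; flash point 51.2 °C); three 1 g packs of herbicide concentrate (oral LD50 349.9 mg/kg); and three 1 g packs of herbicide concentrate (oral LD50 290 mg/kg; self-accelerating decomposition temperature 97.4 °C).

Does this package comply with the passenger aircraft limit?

No

Rodenticide bait: oral LD50 305 mg/kg < 500 mg/kg → Group H-3 (Toxic).
With oral LD50 349.9 mg/kg (< 500 mg/kg), the herbicide concentrate falls in Group H-3.
Herbicide concentrate: oral LD50 290 mg/kg < 500 mg/kg → Group H-3 (Toxic).
Total Group H-3: 2 g + (three 1 g packs = 3 g) + (three 1 g packs = 3 g) = 8 g.
8 g > 5 g (passenger aircraft limit, Group H-3) — over the limit.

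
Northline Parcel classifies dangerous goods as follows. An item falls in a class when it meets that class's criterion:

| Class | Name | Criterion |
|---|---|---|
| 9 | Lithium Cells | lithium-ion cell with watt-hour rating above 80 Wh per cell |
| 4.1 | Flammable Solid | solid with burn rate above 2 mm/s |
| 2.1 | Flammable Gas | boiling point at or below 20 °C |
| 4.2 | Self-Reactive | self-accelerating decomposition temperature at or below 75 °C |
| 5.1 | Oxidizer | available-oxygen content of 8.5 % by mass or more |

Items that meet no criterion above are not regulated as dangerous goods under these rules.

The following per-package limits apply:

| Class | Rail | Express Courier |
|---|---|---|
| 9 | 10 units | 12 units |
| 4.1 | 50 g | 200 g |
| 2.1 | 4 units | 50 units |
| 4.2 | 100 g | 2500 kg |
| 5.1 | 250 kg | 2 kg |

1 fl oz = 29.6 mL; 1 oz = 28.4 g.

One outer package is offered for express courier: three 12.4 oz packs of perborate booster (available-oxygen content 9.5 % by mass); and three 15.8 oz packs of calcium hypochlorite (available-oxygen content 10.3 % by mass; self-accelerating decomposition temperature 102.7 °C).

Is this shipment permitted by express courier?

No

Perborate booster: available-oxygen content 9.5 % by mass ≥ 8.5 % by mass → Class 5.1 (Oxidizer).
Calcium hypochlorite: available-oxygen content 10.3 % by mass ≥ 8.5 % by mass → Class 5.1 (Oxidizer).
Total Class 5.1: (three 12.4 oz packs = 1056.48 g) + (three 15.8 oz packs = 1346.16 g) = 2402.64 g.
2402.64 g > 2 kg (express courier limit, Class 5.1) — over the limit.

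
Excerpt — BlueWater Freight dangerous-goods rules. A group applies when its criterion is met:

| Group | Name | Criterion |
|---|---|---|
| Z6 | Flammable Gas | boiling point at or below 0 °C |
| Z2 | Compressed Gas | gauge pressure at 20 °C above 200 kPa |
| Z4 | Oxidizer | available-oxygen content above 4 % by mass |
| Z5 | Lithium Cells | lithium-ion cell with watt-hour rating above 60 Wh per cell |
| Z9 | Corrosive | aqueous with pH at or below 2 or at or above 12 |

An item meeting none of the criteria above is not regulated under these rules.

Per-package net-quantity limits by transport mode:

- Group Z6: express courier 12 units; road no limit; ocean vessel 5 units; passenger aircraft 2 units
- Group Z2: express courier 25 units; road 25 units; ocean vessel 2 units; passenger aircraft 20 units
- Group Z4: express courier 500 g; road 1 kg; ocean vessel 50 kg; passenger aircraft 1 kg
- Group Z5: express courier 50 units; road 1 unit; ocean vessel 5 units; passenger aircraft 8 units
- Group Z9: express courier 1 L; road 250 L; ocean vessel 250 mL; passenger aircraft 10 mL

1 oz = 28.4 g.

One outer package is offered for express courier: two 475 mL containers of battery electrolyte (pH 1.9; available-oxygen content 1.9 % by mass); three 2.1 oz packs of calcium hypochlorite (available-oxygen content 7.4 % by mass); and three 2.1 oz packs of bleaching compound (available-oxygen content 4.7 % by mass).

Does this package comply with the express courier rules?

The battery electrolyte has pH 1.9, which is ≤ 2, so it is Group Z9 (Corrosive).
The calcium hypochlorite has available-oxygen content 7.4 % by mass, which is > 4 % by mass, so it is Group Z4 (Oxidizer).
With available-oxygen content 4.7 % by mass (> 4 % by mass), the bleaching compound falls in Group Z4.
Total Group Z4: (three 2.1 oz packs = 178.92 g) + (three 2.1 oz packs = 178.92 g) = 357.84 g.
357.84 g is within the express courier limit of 500 g for Group Z4.
Group Z9 quantity: two 475 mL containers = 950 mL.
950 mL ≤ 1 L (express courier limit, Group Z9) — within limit.
Every hazard group is within its express courier limit and no segregation rule is violated.

Yes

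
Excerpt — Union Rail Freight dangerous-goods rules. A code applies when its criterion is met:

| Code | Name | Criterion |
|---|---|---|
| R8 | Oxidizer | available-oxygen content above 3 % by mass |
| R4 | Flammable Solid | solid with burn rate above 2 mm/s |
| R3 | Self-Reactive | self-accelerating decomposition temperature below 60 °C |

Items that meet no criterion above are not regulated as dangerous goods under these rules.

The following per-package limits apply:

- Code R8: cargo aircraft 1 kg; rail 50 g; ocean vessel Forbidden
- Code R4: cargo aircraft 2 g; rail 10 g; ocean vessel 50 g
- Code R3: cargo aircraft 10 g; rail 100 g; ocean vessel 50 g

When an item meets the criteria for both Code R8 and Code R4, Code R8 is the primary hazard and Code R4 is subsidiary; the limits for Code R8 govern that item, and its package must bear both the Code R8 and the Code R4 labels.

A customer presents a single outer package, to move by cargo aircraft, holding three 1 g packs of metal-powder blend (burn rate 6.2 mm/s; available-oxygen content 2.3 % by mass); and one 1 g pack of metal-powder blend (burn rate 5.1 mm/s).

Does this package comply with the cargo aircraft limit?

With burn rate 6.2 mm/s (> 2 mm/s), the metal-powder blend falls in Code R4.
Burn rate 5.1 mm/s meets the Code R4 criterion (Flammable Solid), so the metal-powder blend is Code R4.
Total Code R4: (three 1 g packs = 3 g) + 1 g = 4 g.
4 g > 2 g (cargo aircraft limit, Code R4) — over the limit.

No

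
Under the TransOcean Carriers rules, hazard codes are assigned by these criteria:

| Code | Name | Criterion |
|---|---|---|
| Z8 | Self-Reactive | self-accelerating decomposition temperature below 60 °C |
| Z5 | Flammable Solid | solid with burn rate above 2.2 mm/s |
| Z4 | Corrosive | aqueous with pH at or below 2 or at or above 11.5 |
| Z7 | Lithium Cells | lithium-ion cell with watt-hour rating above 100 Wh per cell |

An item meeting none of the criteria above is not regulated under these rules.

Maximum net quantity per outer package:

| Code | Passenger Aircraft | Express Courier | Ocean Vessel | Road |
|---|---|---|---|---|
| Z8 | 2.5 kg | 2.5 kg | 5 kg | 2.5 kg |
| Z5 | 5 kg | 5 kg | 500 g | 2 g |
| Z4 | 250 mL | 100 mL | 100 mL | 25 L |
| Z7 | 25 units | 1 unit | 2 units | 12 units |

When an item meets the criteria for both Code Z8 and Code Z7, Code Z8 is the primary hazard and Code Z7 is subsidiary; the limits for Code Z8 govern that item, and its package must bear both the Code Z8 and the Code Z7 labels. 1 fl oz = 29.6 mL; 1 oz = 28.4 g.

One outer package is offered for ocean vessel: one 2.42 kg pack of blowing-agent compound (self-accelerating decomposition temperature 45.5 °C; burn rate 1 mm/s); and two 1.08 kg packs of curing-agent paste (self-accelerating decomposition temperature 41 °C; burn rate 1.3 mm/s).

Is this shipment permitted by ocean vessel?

Yes

With self-accelerating decomposition temperature 45.5 °C (< 60 °C), the blowing-agent compound falls in Code Z8.
Self-accelerating decomposition temperature 41 °C meets the Code Z8 criterion (Self-Reactive), so the curing-agent paste is Code Z8.
Code Z8 net quantity: 2.42 kg + (two 1.08 kg packs = 2.16 kg) = 4.58 kg.
4.58 kg ≤ 5 kg (ocean vessel limit, Code Z8) — within limit.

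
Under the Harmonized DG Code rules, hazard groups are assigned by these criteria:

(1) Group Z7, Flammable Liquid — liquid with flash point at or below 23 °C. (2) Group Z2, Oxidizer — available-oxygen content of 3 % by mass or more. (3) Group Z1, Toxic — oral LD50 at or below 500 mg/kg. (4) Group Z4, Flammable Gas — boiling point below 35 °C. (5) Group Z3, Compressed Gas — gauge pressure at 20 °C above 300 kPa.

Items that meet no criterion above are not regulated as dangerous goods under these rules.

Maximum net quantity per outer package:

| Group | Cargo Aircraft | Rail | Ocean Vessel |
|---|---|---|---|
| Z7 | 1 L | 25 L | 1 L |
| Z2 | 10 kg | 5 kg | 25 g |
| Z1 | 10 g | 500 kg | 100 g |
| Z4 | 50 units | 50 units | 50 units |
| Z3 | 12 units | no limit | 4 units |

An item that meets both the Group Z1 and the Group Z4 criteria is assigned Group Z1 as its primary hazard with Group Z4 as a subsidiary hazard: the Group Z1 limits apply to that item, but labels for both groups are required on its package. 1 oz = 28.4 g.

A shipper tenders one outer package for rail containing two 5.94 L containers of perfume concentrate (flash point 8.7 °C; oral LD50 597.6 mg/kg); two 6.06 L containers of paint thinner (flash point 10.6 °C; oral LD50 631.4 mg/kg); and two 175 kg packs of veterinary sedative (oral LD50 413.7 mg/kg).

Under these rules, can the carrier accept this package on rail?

Yes

Perfume concentrate: flash point 8.7 °C ≤ 23 °C → Group Z7 (Flammable Liquid).
The paint thinner has flash point 10.6 °C, which is ≤ 23 °C, so it is Group Z7 (Flammable Liquid).
With oral LD50 413.7 mg/kg (≤ 500 mg/kg), the veterinary sedative falls in Group Z1.
Group Z7 net quantity: (two 5.94 L containers = 11.88 L) + (two 6.06 L containers = 12.12 L) = 24 L.
24 L ≤ 25 L (rail limit, Group Z7) — within limit.
Group Z1 quantity: two 175 kg packs = 350 kg.
350 kg is within the rail limit of 500 kg for Group Z1.
Every hazard group is within its rail limit and no segregation rule is violated.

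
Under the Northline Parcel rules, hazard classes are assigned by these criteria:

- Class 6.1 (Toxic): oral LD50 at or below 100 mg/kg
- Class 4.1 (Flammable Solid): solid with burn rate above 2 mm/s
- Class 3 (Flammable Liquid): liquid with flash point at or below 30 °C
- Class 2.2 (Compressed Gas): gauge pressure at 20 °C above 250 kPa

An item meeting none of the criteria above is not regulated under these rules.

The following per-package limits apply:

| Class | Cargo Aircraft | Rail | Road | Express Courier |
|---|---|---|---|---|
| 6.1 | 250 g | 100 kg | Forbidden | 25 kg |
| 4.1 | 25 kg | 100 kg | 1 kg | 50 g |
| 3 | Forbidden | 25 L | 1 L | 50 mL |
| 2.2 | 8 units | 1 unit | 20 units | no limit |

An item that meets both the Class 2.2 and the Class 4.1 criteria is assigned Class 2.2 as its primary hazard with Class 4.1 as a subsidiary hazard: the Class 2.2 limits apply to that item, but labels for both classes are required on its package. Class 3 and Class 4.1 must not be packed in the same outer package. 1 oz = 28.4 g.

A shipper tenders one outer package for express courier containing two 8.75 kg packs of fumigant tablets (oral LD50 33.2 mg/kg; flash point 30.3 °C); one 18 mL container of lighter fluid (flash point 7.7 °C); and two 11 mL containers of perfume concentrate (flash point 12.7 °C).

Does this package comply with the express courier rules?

Yes

The fumigant tablets have oral LD50 33.2 mg/kg, which is ≤ 100 mg/kg, so they are Class 6.1 (Toxic).
Lighter fluid: flash point 7.7 °C ≤ 30 °C → Class 3 (Flammable Liquid).
With flash point 12.7 °C (≤ 30 °C), the perfume concentrate falls in Class 3.
Class 3 net quantity: 18 mL + (two 11 mL containers = 22 mL) = 40 mL.
40 mL is within the express courier limit of 50 mL for Class 3.
Class 6.1 quantity: two 8.75 kg packs = 17.5 kg.
17.5 kg is within the express courier limit of 25 kg for Class 6.1.
The segregation rule (Class 3 with Class 4.1) does not apply to Class 3 with Class 6.1.
Every hazard class is within its express courier limit and no segregation rule is violated.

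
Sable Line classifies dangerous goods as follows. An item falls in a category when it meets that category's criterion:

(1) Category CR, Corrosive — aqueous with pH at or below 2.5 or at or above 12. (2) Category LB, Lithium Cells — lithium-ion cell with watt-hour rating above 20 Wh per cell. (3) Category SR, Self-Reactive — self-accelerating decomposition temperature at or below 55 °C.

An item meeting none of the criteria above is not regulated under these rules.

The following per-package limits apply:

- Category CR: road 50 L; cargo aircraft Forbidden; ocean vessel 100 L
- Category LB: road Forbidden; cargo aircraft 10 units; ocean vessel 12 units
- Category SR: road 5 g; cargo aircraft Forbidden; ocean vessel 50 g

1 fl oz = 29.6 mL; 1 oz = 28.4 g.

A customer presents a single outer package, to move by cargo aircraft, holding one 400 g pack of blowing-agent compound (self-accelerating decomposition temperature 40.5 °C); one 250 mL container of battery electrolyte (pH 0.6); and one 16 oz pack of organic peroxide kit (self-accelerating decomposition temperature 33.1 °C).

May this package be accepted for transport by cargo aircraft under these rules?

No

Blowing-agent compound: self-accelerating decomposition temperature 40.5 °C ≤ 55 °C → Category SR (Self-Reactive).
The battery electrolyte has pH 0.6, which is ≤ 2.5, so it is Category CR (Corrosive).
Organic peroxide kit: self-accelerating decomposition temperature 33.1 °C ≤ 55 °C → Category SR (Self-Reactive).
Total Category SR: 400 g + (one 16 oz pack = 454.4 g) = 854.4 g.
By cargo aircraft, Category SR is Forbidden regardless of quantity.
Category CR quantity: 250 mL.
Category CR is Forbidden by cargo aircraft.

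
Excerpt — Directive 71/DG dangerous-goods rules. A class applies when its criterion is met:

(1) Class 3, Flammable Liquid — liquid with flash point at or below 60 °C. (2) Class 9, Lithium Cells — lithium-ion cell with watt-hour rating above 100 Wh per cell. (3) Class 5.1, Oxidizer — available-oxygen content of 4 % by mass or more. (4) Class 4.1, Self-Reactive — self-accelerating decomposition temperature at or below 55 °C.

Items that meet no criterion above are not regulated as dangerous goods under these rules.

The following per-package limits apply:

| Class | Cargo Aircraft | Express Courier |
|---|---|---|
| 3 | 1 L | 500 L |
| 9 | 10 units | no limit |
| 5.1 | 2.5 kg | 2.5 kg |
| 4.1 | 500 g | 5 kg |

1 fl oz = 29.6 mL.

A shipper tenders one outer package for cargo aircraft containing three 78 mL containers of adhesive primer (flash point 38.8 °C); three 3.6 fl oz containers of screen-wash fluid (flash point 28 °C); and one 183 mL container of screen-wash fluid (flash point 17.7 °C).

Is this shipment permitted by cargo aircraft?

Yes

Adhesive primer: flash point 38.8 °C ≤ 60 °C → Class 3 (Flammable Liquid).
Screen-wash fluid: flash point 28 °C ≤ 60 °C → Class 3 (Flammable Liquid).
Flash point 17.7 °C meets the Class 3 criterion (Flammable Liquid), so the screen-wash fluid is Class 3.
Total Class 3: (three 78 mL containers = 234 mL) + (three 3.6 fl oz containers = 319.68 mL) + 183 mL = 736.68 mL.
That is within the Class 3 cargo aircraft limit of 1 L.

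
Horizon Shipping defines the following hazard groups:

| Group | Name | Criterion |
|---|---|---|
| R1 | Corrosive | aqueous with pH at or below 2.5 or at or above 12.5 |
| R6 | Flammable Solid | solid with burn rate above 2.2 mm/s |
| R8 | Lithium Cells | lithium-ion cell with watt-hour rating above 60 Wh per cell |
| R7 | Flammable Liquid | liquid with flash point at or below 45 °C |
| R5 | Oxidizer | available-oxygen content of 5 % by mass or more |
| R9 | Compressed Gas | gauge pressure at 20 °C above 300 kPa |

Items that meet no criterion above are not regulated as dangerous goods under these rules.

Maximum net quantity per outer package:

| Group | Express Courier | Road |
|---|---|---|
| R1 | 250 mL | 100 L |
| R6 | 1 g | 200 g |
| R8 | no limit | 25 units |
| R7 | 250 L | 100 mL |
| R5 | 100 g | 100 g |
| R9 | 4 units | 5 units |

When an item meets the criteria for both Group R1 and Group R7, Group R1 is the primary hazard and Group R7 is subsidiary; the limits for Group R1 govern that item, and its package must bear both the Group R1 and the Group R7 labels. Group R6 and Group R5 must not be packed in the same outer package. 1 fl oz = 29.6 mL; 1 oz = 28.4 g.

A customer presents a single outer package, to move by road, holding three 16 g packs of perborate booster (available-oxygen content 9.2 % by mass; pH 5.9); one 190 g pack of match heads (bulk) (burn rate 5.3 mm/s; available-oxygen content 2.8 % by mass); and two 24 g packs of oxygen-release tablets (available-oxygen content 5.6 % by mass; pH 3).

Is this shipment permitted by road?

With available-oxygen content 9.2 % by mass (≥ 5 % by mass), the perborate booster falls in Group R5.
Burn rate 5.3 mm/s meets the Group R6 criterion (Flammable Solid), so the match heads (bulk) are Group R6.
Oxygen-release tablets: available-oxygen content 5.6 % by mass ≥ 5 % by mass → Group R5 (Oxidizer).
Group R6 quantity: 190 g.
190 g ≤ 200 g (road limit, Group R6) — within limit.
Total Group R5: (three 16 g packs = 48 g) + (two 24 g packs = 48 g) = 96 g.
96 g ≤ 100 g (road limit, Group R5) — within limit.
Group R6 and Group R5 may not share an outer package.

No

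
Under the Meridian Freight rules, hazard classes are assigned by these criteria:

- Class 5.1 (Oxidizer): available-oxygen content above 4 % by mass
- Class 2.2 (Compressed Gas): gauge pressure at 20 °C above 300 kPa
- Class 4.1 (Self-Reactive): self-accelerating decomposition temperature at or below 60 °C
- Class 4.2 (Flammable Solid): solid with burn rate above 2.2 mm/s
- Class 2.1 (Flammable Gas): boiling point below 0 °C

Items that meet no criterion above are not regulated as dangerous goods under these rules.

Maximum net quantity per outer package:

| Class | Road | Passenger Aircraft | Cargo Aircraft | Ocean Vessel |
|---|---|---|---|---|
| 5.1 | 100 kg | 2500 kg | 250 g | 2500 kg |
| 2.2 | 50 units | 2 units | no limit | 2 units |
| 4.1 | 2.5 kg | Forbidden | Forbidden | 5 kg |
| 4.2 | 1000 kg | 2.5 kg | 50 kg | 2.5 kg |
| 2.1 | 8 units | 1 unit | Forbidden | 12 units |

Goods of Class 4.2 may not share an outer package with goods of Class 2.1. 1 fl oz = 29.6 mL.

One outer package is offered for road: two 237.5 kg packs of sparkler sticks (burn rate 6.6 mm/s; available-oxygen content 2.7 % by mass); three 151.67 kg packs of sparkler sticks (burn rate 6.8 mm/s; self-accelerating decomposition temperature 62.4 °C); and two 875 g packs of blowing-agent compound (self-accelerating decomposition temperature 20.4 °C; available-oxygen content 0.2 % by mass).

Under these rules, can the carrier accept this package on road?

Yes

Burn rate 6.6 mm/s meets the Class 4.2 criterion (Flammable Solid), so the sparkler sticks are Class 4.2.
With burn rate 6.8 mm/s (> 2.2 mm/s), the sparkler sticks fall in Class 4.2.
Blowing-agent compound: self-accelerating decomposition temperature 20.4 °C ≤ 60 °C → Class 4.1 (Self-Reactive).
Class 4.2 net quantity: (two 237.5 kg packs = 475 kg) + (three 151.67 kg packs = 455.01 kg) = 930.01 kg.
930.01 kg is within the road limit of 1000 kg for Class 4.2.
Class 4.1 quantity: two 875 g packs = 1.75 kg.
That is within the Class 4.1 road limit of 2.5 kg.
The segregation rule (Class 4.2 with Class 2.1) does not apply to Class 4.2 with Class 4.1.
Every hazard class is within its road limit and no segregation rule is violated.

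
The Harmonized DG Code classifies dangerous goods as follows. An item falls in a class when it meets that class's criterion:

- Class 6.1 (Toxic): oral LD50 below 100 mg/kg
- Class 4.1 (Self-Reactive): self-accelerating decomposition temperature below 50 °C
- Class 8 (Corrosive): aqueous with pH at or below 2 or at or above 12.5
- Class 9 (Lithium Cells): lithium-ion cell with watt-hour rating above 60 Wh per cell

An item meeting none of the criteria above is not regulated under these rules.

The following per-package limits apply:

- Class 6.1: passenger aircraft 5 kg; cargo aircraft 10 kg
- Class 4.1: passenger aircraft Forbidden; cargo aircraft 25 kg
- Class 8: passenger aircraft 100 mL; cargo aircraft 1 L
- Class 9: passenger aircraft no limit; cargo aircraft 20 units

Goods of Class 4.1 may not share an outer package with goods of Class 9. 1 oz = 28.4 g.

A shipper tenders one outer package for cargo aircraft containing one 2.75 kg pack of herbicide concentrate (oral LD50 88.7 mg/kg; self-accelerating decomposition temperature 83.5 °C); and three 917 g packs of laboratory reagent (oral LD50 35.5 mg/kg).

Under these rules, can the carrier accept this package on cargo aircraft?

Herbicide concentrate: oral LD50 88.7 mg/kg < 100 mg/kg → Class 6.1 (Toxic).
The laboratory reagent has oral LD50 35.5 mg/kg, which is < 100 mg/kg, so it is Class 6.1 (Toxic).
Total Class 6.1: 2.75 kg + (three 917 g packs = 2.751 kg) = 5.501 kg.
5.501 kg ≤ 10 kg (cargo aircraft limit, Class 6.1) — within limit.

Yes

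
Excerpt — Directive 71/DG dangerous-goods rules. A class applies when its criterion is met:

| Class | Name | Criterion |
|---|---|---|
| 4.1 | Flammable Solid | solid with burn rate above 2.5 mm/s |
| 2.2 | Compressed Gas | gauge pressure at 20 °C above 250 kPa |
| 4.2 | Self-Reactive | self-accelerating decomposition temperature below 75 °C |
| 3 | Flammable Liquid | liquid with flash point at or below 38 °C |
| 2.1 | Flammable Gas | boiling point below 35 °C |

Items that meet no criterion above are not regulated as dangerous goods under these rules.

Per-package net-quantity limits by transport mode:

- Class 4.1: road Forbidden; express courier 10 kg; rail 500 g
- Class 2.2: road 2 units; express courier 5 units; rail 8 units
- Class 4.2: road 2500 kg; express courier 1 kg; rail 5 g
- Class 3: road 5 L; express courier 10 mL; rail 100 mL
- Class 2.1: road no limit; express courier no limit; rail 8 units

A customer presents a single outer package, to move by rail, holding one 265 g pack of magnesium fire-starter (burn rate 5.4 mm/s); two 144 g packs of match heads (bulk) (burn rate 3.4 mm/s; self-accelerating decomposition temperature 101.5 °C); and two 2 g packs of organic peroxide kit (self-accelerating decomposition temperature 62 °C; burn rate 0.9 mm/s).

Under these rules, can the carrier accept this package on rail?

Burn rate 5.4 mm/s meets the Class 4.1 criterion (Flammable Solid), so the magnesium fire-starter is Class 4.1.
Match heads (bulk): burn rate 3.4 mm/s > 2.5 mm/s → Class 4.1 (Flammable Solid).
Organic peroxide kit: self-accelerating decomposition temperature 62 °C < 75 °C → Class 4.2 (Self-Reactive).
Class 4.1 net quantity: 265 g + (two 144 g packs = 288 g) = 553 g.
That exceeds the Class 4.1 rail limit of 500 g.
Class 4.2 quantity: two 2 g packs = 4 g.
4 g is within the rail limit of 5 g for Class 4.2.

No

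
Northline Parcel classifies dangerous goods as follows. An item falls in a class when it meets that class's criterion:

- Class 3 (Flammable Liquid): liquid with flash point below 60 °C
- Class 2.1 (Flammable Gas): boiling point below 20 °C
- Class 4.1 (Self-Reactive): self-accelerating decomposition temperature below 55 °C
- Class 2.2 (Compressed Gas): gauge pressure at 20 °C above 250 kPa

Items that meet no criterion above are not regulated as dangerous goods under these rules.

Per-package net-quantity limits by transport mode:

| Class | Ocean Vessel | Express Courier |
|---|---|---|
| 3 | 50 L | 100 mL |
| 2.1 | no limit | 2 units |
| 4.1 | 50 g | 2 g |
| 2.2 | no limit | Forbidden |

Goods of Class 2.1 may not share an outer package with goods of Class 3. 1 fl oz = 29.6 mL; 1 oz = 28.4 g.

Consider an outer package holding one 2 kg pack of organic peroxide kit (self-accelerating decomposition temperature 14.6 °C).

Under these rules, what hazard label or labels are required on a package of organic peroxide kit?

Organic peroxide kit: self-accelerating decomposition temperature 14.6 °C < 55 °C → Class 4.1 (Self-Reactive).
Only the Class 4.1 label is required.

Class 4.1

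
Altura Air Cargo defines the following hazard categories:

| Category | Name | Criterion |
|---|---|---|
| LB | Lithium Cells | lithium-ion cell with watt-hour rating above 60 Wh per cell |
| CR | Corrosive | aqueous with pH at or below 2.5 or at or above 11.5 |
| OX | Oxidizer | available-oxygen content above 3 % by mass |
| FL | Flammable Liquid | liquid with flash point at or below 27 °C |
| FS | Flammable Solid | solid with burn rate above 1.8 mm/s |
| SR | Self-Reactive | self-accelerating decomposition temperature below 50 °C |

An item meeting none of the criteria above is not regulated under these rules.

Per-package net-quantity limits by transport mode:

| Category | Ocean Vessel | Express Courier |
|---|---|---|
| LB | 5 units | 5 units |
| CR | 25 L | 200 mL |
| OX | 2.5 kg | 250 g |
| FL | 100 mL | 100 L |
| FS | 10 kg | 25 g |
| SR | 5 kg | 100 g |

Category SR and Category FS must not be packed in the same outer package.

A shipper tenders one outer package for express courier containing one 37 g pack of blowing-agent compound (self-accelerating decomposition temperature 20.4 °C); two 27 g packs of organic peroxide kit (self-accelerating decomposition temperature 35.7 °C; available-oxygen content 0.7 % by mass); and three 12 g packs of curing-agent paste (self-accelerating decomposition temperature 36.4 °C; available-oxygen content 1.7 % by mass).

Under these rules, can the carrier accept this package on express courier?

No

Blowing-agent compound: self-accelerating decomposition temperature 20.4 °C < 50 °C → Category SR (Self-Reactive).
With self-accelerating decomposition temperature 35.7 °C (< 50 °C), the organic peroxide kit falls in Category SR.
Self-accelerating decomposition temperature 36.4 °C meets the Category SR criterion (Self-Reactive), so the curing-agent paste is Category SR.
Total Category SR: 37 g + (two 27 g packs = 54 g) + (three 12 g packs = 36 g) = 127 g.
127 g exceeds the express courier limit of 100 g for Category SR.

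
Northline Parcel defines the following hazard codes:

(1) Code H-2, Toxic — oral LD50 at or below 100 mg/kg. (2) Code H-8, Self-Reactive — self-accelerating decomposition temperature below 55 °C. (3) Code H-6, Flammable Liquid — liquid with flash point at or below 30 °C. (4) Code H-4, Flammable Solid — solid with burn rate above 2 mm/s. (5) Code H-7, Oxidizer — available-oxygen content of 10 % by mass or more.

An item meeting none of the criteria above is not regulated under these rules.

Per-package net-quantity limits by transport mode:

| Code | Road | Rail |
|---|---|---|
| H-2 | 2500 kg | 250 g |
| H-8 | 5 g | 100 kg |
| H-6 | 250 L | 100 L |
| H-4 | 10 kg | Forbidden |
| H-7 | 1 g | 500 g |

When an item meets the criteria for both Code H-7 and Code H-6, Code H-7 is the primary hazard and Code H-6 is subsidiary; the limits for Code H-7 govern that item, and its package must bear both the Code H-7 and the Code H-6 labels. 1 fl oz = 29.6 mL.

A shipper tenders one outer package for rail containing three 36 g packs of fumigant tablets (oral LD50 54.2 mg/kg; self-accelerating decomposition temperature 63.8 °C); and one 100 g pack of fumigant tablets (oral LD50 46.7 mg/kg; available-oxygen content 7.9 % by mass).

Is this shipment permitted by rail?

Yes

The fumigant tablets have oral LD50 54.2 mg/kg, which is ≤ 100 mg/kg, so they are Code H-2 (Toxic).
Fumigant tablets: oral LD50 46.7 mg/kg ≤ 100 mg/kg → Code H-2 (Toxic).
Total Code H-2: (three 36 g packs = 108 g) + 100 g = 208 g.
That is within the Code H-2 rail limit of 250 g.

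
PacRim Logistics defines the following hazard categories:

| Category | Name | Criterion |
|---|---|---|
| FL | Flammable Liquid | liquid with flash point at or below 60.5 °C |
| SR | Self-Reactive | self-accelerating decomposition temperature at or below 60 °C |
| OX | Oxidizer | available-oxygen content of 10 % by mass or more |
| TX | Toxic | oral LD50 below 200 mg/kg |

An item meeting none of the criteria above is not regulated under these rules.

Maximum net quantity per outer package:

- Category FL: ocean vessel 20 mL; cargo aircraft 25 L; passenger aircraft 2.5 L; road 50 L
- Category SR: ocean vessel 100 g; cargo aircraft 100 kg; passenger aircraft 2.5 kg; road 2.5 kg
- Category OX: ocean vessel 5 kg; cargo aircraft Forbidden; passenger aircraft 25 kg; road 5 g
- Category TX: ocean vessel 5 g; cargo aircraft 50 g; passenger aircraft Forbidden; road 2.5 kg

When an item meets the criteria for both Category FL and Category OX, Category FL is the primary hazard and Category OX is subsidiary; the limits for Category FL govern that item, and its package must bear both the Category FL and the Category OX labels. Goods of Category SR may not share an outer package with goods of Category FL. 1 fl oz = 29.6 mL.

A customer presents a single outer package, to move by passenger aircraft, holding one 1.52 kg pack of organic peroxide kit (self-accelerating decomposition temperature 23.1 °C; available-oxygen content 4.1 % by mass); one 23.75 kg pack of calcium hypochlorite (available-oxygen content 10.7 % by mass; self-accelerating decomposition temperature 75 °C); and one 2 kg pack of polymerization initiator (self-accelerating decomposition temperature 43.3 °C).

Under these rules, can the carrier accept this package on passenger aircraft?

With self-accelerating decomposition temperature 23.1 °C (≤ 60 °C), the organic peroxide kit falls in Category SR.
With available-oxygen content 10.7 % by mass (≥ 10 % by mass), the calcium hypochlorite falls in Category OX.
Self-accelerating decomposition temperature 43.3 °C meets the Category SR criterion (Self-Reactive), so the polymerization initiator is Category SR.
Total Category SR: 1.52 kg + 2 kg = 3.52 kg.
3.52 kg > 2.5 kg (passenger aircraft limit, Category SR) — over the limit.
Category OX quantity: 23.75 kg.
That is within the Category OX passenger aircraft limit of 25 kg.
The segregation rule (Category SR with Category FL) does not apply to Category SR with Category OX.

No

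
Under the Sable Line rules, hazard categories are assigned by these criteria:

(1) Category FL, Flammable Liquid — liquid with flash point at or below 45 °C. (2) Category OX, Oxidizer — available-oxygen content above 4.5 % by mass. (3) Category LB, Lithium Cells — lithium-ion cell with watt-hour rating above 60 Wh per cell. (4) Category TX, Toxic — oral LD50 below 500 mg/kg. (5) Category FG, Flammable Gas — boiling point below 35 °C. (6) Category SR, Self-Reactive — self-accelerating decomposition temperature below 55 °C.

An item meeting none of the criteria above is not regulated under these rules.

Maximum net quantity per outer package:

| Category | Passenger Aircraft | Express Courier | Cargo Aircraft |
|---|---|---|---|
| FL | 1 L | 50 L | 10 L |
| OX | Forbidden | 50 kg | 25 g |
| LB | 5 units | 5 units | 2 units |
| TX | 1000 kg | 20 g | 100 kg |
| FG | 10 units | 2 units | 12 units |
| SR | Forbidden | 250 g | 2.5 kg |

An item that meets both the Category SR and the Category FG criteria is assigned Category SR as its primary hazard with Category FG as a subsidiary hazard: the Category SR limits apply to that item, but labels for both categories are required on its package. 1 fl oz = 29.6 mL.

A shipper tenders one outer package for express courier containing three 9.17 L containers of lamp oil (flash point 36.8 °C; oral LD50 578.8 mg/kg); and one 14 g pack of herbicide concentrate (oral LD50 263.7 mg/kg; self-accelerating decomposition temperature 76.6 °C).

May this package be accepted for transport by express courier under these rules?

The lamp oil has flash point 36.8 °C, which is ≤ 45 °C, so it is Category FL (Flammable Liquid).
Oral LD50 263.7 mg/kg meets the Category TX criterion (Toxic), so the herbicide concentrate is Category TX.
Category TX quantity: 14 g.
14 g is within the express courier limit of 20 g for Category TX.
Category FL quantity: three 9.17 L containers = 27.51 L.
27.51 L is within the express courier limit of 50 L for Category FL.
Every hazard category is within its express courier limit and no segregation rule is violated.

Yes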